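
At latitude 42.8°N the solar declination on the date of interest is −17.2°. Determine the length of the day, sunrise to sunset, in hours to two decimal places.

−tan φ tan δ = −(0.9260)(-0.3096) = 0.2867; H_s = arccos(0.2867) = 73.34°.
Day length = 2 H_s / 15° h⁻¹ = 146.68° / 15 = 9.779 h.

9.78 hours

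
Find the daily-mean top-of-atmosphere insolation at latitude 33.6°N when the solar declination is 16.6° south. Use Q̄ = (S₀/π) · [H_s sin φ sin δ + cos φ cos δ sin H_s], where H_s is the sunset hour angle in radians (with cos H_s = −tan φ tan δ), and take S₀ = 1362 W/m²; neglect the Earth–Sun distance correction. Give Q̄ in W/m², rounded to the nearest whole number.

The sunset hour angle satisfies cos H_s = −tan φ tan δ = 0.1981, giving H_s = 78.57°. In radians, H_s = 1.3713.
H_s sin φ sin δ = 1.3713 × 0.5534 × -0.2857 = -0.2168.
cos φ cos δ sin H_s = 0.8329 × 0.9583 × 0.9802 = 0.7824.
Q̄ = (1362/π) × (-0.2168 + 0.7824) = 433.54 × 0.5656 = 245.21 W/m².

245 W/m²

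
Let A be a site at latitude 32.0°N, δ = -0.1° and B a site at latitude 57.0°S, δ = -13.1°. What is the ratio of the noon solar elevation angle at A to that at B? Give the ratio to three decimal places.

1.256

A: 90° − |32.0 − (-0.1)| = 57.90°.
B: 90° − |-57.0 − (-13.1)| = 46.10°.
Ratio A/B = 57.9000 / 46.1000 = 1.2560.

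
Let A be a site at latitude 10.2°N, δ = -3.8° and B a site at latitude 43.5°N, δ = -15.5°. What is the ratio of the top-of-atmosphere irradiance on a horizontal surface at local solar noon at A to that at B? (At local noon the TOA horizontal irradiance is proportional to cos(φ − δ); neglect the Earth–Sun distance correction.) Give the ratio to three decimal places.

1.884

A: cos θ_z = cos(10.2° − (-3.8°)) = 0.9703.
B: cos θ_z = cos(43.5° − (-15.5°)) = 0.5150.
Ratio A/B = 0.9703 / 0.5150 = 1.8841.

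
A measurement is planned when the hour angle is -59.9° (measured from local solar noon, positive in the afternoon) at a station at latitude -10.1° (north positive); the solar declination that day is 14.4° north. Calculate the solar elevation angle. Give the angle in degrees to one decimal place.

25.8°

cos θ_z = sin(-10.1°) sin(14.4°) + cos(-10.1°) cos(14.4°) cos(-59.90°) = -0.0436 + 0.4782 = 0.4346.
θ_z = arccos(0.4346) = 64.24°, so the elevation is 90° − 64.24° = 25.76°.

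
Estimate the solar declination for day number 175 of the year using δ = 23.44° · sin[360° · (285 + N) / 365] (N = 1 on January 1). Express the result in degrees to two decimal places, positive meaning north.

+23.39°

360 × (285 + 175) / 365 = 453.699°; sin(453.699°) = 0.9979.
δ = 23.44 × 0.9979 = 23.391° ≈ +23.39°.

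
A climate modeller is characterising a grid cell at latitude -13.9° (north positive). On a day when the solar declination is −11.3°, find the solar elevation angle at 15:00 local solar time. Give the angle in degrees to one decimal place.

Hour angle H = 15° × (15 − 12) = 45.00°.
With φ = -13.9°, δ = -11.3°, H = 45.00°: sin φ sin δ = 0.0471, cos φ cos δ cos H = 0.6731, so cos θ_z = 0.7202.
θ_z = arccos(0.7202) = 43.93°, so the elevation is 90° − 43.93° = 46.07°.

46.1°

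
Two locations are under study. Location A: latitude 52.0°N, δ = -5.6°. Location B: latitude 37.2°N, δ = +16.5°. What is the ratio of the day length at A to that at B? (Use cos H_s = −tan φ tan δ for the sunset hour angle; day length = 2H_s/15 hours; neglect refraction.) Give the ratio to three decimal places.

0.804

A: H_s = arccos(−tan 52.0° · tan -5.6°) = 82.79°, so 2H_s/15 = 11.0387 h.
B: H_s = arccos(−tan 37.2° · tan 16.5°) = 102.99°, so 2H_s/15 = 13.7320 h.
Ratio A/B = 11.0387 / 13.7320 = 0.8039.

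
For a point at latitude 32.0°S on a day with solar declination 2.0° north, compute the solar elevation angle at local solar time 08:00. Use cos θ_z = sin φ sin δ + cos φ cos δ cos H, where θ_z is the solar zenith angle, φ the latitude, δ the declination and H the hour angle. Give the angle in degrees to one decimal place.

Hour angle H = 15° × (8 − 12) = -60.00°.
cos θ_z = sin(-32.0°) sin(2.0°) + cos(-32.0°) cos(2.0°) cos(-60.00°) = -0.0185 + 0.4238 = 0.4053.
θ_z = arccos(0.4053) = 66.09°, so the elevation is 90° − 66.09° = 23.91°.

23.9°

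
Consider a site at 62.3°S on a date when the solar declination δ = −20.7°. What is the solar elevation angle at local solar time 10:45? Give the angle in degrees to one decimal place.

Hour angle H = 15° × (10.75 − 12) = -18.75°.
cos θ_z = sin φ sin δ + cos φ cos δ cos H = (-0.8854)(-0.3535) + (0.4648)(0.9354)(0.9469) = 0.7247.
θ_z = arccos(0.7247) = 43.56°, so the elevation is 90° − 43.56° = 46.44°.

46.4°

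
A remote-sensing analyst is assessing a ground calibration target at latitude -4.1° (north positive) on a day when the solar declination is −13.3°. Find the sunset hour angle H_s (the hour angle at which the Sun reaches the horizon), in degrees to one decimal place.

91.0°

The sunset hour angle satisfies cos H_s = −tan φ tan δ = -0.0169, giving H_s = 90.97°.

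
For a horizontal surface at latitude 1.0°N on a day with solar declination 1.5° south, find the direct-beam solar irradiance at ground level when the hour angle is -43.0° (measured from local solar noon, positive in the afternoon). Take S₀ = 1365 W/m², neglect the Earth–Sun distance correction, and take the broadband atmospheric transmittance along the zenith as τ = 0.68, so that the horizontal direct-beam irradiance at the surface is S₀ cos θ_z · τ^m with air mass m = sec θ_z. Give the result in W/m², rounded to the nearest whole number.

588 W/m²

cos θ_z = sin(1.0°) sin(-1.5°) + cos(1.0°) cos(-1.5°) cos(-43.00°) = -0.0005 + 0.7310 = 0.7305.
Air mass m = 1/cos θ_z = 1/0.7305 = 1.369; τ^m = 0.68^1.369 = 0.5898.
Surface direct beam = 1365 × 0.7305 × 0.5898 = 588.11 W/m².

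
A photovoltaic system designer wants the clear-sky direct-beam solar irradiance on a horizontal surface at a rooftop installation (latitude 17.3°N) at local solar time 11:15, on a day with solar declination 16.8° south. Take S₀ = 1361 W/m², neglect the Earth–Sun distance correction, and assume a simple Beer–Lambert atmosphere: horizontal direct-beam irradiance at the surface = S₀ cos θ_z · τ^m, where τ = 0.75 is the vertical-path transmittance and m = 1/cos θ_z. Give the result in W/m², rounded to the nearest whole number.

773 W/m²

Hour angle H = 15° × (11.25 − 12) = -11.25°.
cos θ_z = sin(17.3°) sin(-16.8°) + cos(17.3°) cos(-16.8°) cos(-11.25°) = -0.0860 + 0.8964 = 0.8104.
Air mass m = 1/cos θ_z = 1/0.8104 = 1.234; τ^m = 0.75^1.234 = 0.7012.
Surface direct beam = 1361 × 0.8104 × 0.7012 = 773.39 W/m².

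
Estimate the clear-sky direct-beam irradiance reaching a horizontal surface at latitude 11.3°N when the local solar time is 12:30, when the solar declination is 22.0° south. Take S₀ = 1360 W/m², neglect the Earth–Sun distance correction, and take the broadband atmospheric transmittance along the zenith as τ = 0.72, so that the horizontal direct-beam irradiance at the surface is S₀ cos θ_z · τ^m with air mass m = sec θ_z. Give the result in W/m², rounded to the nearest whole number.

757 W/m²

Hour angle H = 15° × (12.5 − 12) = 7.50°.
With φ = 11.3°, δ = -22.0°, H = 7.50°: sin φ sin δ = -0.0734, cos φ cos δ cos H = 0.9014, so cos θ_z = 0.8280.
Air mass m = 1/cos θ_z = 1/0.8280 = 1.208; τ^m = 0.72^1.208 = 0.6724.
Surface direct beam = 1360 × 0.8280 × 0.6724 = 757.18 W/m².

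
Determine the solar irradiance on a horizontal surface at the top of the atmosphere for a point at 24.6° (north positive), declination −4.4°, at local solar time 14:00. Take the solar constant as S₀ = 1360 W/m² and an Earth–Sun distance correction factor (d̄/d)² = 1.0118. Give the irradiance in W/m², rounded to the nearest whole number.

Hour angle H = 15° × (14 − 12) = 30.00°.
cos θ_z = sin(24.6°) sin(-4.4°) + cos(24.6°) cos(-4.4°) cos(30.00°) = -0.0319 + 0.7851 = 0.7532.
Top-of-atmosphere irradiance = S₀ (d̄/d)² cos θ_z = 1360 × 1.0118 × 0.7532 = 1036.44 W/m².

1036 W/m²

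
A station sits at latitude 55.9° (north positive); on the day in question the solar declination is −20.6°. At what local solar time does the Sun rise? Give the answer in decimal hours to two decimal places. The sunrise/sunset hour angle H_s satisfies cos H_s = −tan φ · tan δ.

The sunset hour angle satisfies cos H_s = −tan φ tan δ = 0.5552, giving H_s = 56.28°.
Sunrise is at 12 − H_s/15 = 12 − 3.752 = 8.248 h local solar time.

8.25 h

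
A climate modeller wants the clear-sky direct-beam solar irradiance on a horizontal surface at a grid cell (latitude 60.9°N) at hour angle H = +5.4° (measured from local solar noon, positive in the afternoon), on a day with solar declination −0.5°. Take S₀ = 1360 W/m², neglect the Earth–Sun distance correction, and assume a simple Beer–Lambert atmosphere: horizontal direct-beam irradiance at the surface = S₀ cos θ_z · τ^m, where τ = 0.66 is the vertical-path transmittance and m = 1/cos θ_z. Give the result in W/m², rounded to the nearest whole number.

cos θ_z = sin φ sin δ + cos φ cos δ cos H = (0.8738)(-0.0087) + (0.4863)(1.0000)(0.9956) = 0.4766.
Air mass m = 1/cos θ_z = 1/0.4766 = 2.098; τ^m = 0.66^2.098 = 0.4182.
Surface direct beam = 1360 × 0.4766 × 0.4182 = 271.07 W/m².

271 W/m²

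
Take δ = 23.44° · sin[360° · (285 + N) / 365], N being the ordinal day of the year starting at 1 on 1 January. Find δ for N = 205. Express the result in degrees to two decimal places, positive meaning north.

360 × (285 + 205) / 365 = 483.288°; sin(483.288°) = 0.8359.
δ = 23.44 × 0.8359 = 19.593° ≈ +19.59°.

+19.59°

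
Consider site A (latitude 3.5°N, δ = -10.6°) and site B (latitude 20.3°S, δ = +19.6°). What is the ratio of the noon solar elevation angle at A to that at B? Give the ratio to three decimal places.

A: 90° − |3.5 − (-10.6)| = 75.90°.
B: 90° − |-20.3 − (19.6)| = 50.10°.
Ratio A/B = 75.9000 / 50.1000 = 1.5150.

1.515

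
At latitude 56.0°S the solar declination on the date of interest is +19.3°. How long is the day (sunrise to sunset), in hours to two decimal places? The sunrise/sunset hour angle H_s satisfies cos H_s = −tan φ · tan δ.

7.83 hours

The sunset hour angle satisfies cos H_s = −tan φ tan δ = 0.5192, giving H_s = 58.72°.
Day length = 2 H_s / 15° h⁻¹ = 117.44° / 15 = 7.829 h.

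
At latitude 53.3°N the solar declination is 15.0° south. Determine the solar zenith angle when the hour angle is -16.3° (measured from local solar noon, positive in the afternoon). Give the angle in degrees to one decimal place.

cos θ_z = sin(53.3°) sin(-15.0°) + cos(53.3°) cos(-15.0°) cos(-16.30°) = -0.2075 + 0.5541 = 0.3466.
θ_z = arccos(0.3466) = 69.72°.

69.7°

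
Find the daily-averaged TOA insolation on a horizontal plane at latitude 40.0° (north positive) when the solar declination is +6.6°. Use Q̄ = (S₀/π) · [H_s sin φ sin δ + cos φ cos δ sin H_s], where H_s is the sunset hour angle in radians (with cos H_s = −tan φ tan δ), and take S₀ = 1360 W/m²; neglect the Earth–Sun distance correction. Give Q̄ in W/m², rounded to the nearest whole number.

−tan φ tan δ = −(0.8391)(0.1157) = -0.0971; H_s = arccos(-0.0971) = 95.57°. In radians, H_s = 1.6680.
H_s sin φ sin δ = 1.6680 × 0.6428 × 0.1149 = 0.1232.
cos φ cos δ sin H_s = 0.7660 × 0.9934 × 0.9953 = 0.7574.
Q̄ = (1360/π) × (0.1232 + 0.7574) = 432.90 × 0.8806 = 381.21 W/m².

381 W/m²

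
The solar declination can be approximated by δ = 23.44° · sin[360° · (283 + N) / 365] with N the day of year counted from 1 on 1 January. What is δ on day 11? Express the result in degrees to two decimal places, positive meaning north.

-22.03°

360 × (283 + 11) / 365 = 289.973°; sin(289.973°) = -0.9399.
δ = 23.44 × -0.9399 = -22.031° ≈ -22.03°.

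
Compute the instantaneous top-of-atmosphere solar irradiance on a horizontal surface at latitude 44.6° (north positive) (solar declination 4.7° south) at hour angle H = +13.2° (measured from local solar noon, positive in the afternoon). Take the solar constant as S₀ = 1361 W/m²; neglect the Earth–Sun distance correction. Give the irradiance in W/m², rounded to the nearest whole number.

cos θ_z = sin φ sin δ + cos φ cos δ cos H = (0.7022)(-0.0819) + (0.7120)(0.9966)(0.9736) = 0.6333.
Top-of-atmosphere irradiance = S₀ cos θ_z = 1361 × 0.6333 = 861.92 W/m².

862 W/m²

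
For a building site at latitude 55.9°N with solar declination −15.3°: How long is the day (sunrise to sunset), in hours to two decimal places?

8.82 hours

cos H_s = −tan(55.9°) · tan(-15.3°) = 0.4041, so H_s = arccos(0.4041) = 66.17°.
Day length = 2 H_s / 15° h⁻¹ = 132.34° / 15 = 8.823 h.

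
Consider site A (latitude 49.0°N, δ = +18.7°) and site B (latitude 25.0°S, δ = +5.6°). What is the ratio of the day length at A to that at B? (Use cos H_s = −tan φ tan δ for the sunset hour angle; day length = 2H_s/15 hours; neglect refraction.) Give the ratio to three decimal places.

1.292

A: H_s = arccos(−tan 49.0° · tan 18.7°) = 112.92°, so 2H_s/15 = 15.0560 h.
B: H_s = arccos(−tan -25.0° · tan 5.6°) = 87.38°, so 2H_s/15 = 11.6507 h.
Ratio A/B = 15.0560 / 11.6507 = 1.2923.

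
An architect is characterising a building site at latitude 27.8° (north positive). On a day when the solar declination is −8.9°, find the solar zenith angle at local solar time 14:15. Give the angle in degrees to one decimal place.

49.1°

Hour angle H = 15° × (14.25 − 12) = 33.75°.
cos θ_z = sin(27.8°) sin(-8.9°) + cos(27.8°) cos(-8.9°) cos(33.75°) = -0.0722 + 0.7266 = 0.6544.
θ_z = arccos(0.6544) = 49.13°.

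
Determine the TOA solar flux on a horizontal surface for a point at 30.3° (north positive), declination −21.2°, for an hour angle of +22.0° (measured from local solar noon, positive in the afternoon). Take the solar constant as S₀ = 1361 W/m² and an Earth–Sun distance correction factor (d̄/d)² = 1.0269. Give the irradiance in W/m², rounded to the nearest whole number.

cos θ_z = sin(30.3°) sin(-21.2°) + cos(30.3°) cos(-21.2°) cos(22.00°) = -0.1824 + 0.7463 = 0.5639.
Top-of-atmosphere irradiance = S₀ (d̄/d)² cos θ_z = 1361 × 1.0269 × 0.5639 = 788.11 W/m².

788 W/m²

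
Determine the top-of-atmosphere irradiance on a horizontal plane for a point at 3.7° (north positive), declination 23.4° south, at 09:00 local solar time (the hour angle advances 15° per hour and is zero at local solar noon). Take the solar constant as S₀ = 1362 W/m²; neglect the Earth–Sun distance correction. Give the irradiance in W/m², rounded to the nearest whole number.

847 W/m²

Hour angle H = 15° × (9 − 12) = -45.00°.
cos θ_z = sin(3.7°) sin(-23.4°) + cos(3.7°) cos(-23.4°) cos(-45.00°) = -0.0256 + 0.6476 = 0.6220.
Top-of-atmosphere irradiance = S₀ cos θ_z = 1362 × 0.6220 = 847.16 W/m².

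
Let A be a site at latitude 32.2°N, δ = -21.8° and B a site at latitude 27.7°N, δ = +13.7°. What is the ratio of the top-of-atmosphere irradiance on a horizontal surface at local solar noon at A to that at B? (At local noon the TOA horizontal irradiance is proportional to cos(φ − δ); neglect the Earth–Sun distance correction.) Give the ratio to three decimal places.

0.606

A: cos θ_z = cos(32.2° − (-21.8°)) = 0.5878.
B: cos θ_z = cos(27.7° − (13.7°)) = 0.9703.
Ratio A/B = 0.5878 / 0.9703 = 0.6058.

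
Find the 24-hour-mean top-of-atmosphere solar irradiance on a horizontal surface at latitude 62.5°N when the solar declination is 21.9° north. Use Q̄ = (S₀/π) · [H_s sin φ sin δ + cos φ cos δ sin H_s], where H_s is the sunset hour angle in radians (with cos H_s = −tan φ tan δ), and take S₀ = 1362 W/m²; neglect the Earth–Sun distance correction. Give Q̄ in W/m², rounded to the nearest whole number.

cos H_s = −tan(62.5°) · tan(21.9°) = -0.7722, so H_s = arccos(-0.7722) = 140.55°. In radians, H_s = 2.4531.
H_s sin φ sin δ = 2.4531 × 0.8870 × 0.3730 = 0.8116.
cos φ cos δ sin H_s = 0.4617 × 0.9278 × 0.6354 = 0.2722.
Q̄ = (1362/π) × (0.8116 + 0.2722) = 433.54 × 1.0838 = 469.87 W/m².

470 W/m²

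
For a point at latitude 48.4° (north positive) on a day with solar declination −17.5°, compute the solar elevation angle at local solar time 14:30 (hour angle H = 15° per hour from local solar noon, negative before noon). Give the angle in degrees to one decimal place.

Hour angle H = 15° × (14.5 − 12) = 37.50°.
cos θ_z = sin(48.4°) sin(-17.5°) + cos(48.4°) cos(-17.5°) cos(37.50°) = -0.2249 + 0.5023 = 0.2774.
θ_z = arccos(0.2774) = 73.89°, so the elevation is 90° − 73.89° = 16.11°.

16.1°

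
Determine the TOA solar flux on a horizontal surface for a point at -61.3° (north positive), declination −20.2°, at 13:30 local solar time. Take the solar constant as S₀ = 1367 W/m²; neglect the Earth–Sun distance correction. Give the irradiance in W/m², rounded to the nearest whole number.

983 W/m²

Hour angle H = 15° × (13.5 − 12) = 22.50°.
cos θ_z = sin φ sin δ + cos φ cos δ cos H = (-0.8771)(-0.3453) + (0.4802)(0.9385)(0.9239) = 0.7192.
Top-of-atmosphere irradiance = S₀ cos θ_z = 1367 × 0.7192 = 983.15 W/m².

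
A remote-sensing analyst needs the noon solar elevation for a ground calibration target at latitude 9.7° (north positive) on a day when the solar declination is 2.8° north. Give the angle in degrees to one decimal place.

At local solar noon the hour angle is zero, so the elevation is 90° − |φ − δ| = 90° − |9.7° − (2.8°)| = 90° − 6.9° = 83.1°.

83.1°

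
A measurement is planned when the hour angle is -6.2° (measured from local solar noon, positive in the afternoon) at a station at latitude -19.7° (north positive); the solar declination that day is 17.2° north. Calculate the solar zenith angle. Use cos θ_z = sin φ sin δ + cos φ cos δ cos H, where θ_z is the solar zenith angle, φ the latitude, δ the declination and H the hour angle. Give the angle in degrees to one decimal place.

37.4°

cos θ_z = sin(-19.7°) sin(17.2°) + cos(-19.7°) cos(17.2°) cos(-6.20°) = -0.0997 + 0.8941 = 0.7944.
θ_z = arccos(0.7944) = 37.40°.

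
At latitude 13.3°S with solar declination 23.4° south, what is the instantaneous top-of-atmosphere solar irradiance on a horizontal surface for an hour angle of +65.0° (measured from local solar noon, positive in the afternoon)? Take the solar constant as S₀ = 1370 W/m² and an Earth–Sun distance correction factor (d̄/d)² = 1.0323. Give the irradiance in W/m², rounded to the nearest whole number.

663 W/m²

cos θ_z = sin(-13.3°) sin(-23.4°) + cos(-13.3°) cos(-23.4°) cos(65.00°) = 0.0914 + 0.3775 = 0.4689.
Top-of-atmosphere irradiance = S₀ (d̄/d)² cos θ_z = 1370 × 1.0323 × 0.4689 = 663.14 W/m².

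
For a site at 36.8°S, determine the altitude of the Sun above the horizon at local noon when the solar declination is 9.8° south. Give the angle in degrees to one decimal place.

63.0°

At local solar noon the hour angle is zero, so the elevation is 90° − |φ − δ| = 90° − |-36.8° − (-9.8°)| = 90° − 27.0° = 63.0°.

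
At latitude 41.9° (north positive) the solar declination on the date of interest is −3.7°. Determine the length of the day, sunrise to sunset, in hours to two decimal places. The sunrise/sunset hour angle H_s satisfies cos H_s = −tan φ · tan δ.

11.56 hours

The sunset hour angle satisfies cos H_s = −tan φ tan δ = 0.0580, giving H_s = 86.67°.
Day length = 2 H_s / 15° h⁻¹ = 173.34° / 15 = 11.556 h.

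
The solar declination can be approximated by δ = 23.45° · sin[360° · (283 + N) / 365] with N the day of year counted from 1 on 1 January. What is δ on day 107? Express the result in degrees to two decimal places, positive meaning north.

360 × (283 + 107) / 365 = 384.658°; sin(384.658°) = 0.4172.
δ = 23.45 × 0.4172 = 9.783° ≈ +9.78°.

+9.78°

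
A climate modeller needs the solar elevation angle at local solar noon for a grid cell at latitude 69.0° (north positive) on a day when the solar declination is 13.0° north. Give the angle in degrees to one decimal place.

At local solar noon the hour angle is zero, so the elevation is 90° − |φ − δ| = 90° − |69.0° − (13.0°)| = 90° − 56.0° = 34.0°.

34.0°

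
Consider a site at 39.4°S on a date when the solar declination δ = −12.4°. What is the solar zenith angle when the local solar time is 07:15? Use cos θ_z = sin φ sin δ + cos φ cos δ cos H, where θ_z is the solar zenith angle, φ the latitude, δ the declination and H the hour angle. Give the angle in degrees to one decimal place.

Hour angle H = 15° × (7.25 − 12) = -71.25°.
cos θ_z = sin(-39.4°) sin(-12.4°) + cos(-39.4°) cos(-12.4°) cos(-71.25°) = 0.1363 + 0.2426 = 0.3789.
θ_z = arccos(0.3789) = 67.73°.

67.7°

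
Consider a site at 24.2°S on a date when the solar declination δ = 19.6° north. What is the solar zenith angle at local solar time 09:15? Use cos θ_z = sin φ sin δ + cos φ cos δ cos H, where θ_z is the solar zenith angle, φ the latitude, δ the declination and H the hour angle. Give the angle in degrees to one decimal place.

Hour angle H = 15° × (9.25 − 12) = -41.25°.
cos θ_z = sin(-24.2°) sin(19.6°) + cos(-24.2°) cos(19.6°) cos(-41.25°) = -0.1375 + 0.6460 = 0.5085.
θ_z = arccos(0.5085) = 59.44°.

59.4°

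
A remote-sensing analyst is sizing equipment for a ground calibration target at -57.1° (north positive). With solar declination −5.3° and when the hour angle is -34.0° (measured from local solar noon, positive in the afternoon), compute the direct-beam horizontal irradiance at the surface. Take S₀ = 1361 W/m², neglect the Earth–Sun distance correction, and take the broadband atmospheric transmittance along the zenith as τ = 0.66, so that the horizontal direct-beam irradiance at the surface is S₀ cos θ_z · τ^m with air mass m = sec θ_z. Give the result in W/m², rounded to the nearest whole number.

325 W/m²

cos θ_z = sin(-57.1°) sin(-5.3°) + cos(-57.1°) cos(-5.3°) cos(-34.00°) = 0.0776 + 0.4484 = 0.5260.
Air mass m = 1/cos θ_z = 1/0.5260 = 1.901; τ^m = 0.66^1.901 = 0.4539.
Surface direct beam = 1361 × 0.5260 × 0.4539 = 324.94 W/m².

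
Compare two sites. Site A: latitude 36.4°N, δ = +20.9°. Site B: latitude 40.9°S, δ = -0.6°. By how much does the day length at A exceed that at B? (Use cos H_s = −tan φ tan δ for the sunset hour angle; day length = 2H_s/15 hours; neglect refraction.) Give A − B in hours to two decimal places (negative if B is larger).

A: H_s = arccos(−tan 36.4° · tan 20.9°) = 106.35°, so 2H_s/15 = 14.1800 h.
B: H_s = arccos(−tan -40.9° · tan -0.6°) = 90.52°, so 2H_s/15 = 12.0693 h.
A − B = 14.1800 − 12.0693 = 2.1107 h.

+2.11 h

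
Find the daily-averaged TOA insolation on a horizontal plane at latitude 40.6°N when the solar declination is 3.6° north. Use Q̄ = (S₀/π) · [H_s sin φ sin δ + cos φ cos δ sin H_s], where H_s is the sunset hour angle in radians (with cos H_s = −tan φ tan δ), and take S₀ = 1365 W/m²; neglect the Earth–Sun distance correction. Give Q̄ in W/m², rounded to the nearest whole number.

−tan φ tan δ = −(0.8571)(0.0629) = -0.0539; H_s = arccos(-0.0539) = 93.09°. In radians, H_s = 1.6247.
H_s sin φ sin δ = 1.6247 × 0.6508 × 0.0628 = 0.0664.
cos φ cos δ sin H_s = 0.7593 × 0.9980 × 0.9985 = 0.7566.
Q̄ = (1365/π) × (0.0664 + 0.7566) = 434.49 × 0.8230 = 357.59 W/m².

358 W/m²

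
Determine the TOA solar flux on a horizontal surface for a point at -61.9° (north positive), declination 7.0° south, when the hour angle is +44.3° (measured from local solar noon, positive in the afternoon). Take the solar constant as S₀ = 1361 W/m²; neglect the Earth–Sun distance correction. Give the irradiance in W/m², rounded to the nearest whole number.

cos θ_z = sin φ sin δ + cos φ cos δ cos H = (-0.8821)(-0.1219) + (0.4710)(0.9925)(0.7157) = 0.4421.
Top-of-atmosphere irradiance = S₀ cos θ_z = 1361 × 0.4421 = 601.70 W/m².

602 W/m²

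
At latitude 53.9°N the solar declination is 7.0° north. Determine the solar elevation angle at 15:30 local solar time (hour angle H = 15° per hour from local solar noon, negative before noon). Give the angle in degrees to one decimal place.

27.0°

Hour angle H = 15° × (15.5 − 12) = 52.50°.
cos θ_z = sin(53.9°) sin(7.0°) + cos(53.9°) cos(7.0°) cos(52.50°) = 0.0985 + 0.3560 = 0.4545.
θ_z = arccos(0.4545) = 62.97°, so the elevation is 90° − 62.97° = 27.03°.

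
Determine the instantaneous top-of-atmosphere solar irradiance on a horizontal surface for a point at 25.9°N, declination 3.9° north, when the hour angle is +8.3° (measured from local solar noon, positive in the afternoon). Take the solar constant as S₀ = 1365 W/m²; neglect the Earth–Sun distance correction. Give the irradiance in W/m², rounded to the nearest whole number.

cos θ_z = sin φ sin δ + cos φ cos δ cos H = (0.4368)(0.0680) + (0.8996)(0.9977)(0.9895) = 0.9178.
Top-of-atmosphere irradiance = S₀ cos θ_z = 1365 × 0.9178 = 1252.80 W/m².

1253 W/m²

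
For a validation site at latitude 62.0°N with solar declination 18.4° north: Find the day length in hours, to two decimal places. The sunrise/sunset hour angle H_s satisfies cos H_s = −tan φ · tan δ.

The sunset hour angle satisfies cos H_s = −tan φ tan δ = -0.6256, giving H_s = 128.73°.
Day length = 2 H_s / 15° h⁻¹ = 257.46° / 15 = 17.164 h.

17.16 hours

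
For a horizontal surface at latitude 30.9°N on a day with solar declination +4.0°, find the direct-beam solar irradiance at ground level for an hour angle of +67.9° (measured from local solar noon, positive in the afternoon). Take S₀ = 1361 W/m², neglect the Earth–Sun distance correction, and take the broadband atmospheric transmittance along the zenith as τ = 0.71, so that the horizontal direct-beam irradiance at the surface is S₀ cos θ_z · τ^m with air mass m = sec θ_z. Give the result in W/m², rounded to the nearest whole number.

With φ = 30.9°, δ = 4.0°, H = 67.90°: sin φ sin δ = 0.0358, cos φ cos δ cos H = 0.3220, so cos θ_z = 0.3578.
Air mass m = 1/cos θ_z = 1/0.3578 = 2.795; τ^m = 0.71^2.795 = 0.3839.
Surface direct beam = 1361 × 0.3578 × 0.3839 = 186.95 W/m².

187 W/m²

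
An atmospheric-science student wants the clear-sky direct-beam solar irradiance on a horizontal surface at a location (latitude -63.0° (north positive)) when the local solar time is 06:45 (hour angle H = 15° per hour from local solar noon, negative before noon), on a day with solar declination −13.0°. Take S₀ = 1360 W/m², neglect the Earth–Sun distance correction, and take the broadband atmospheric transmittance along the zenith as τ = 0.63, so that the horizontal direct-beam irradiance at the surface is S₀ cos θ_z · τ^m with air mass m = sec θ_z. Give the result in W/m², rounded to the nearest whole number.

Hour angle H = 15° × (6.75 − 12) = -78.75°.
cos θ_z = sin φ sin δ + cos φ cos δ cos H = (-0.8910)(-0.2250) + (0.4540)(0.9744)(0.1951) = 0.2868.
Air mass m = 1/cos θ_z = 1/0.2868 = 3.487; τ^m = 0.63^3.487 = 0.1997.
Surface direct beam = 1360 × 0.2868 × 0.1997 = 77.89 W/m².

78 W/m²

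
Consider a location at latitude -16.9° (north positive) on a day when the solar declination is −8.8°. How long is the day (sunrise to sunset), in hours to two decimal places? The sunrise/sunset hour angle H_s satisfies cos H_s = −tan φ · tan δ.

−tan φ tan δ = −(-0.3038)(-0.1548) = -0.0470; H_s = arccos(-0.0470) = 92.69°.
Day length = 2 H_s / 15° h⁻¹ = 185.38° / 15 = 12.359 h.

12.36 hours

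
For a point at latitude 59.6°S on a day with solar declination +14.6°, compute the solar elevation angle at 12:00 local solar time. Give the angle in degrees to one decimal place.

15.8°

Hour angle H = 15° × (12 − 12) = 0.00°.
cos θ_z = sin φ sin δ + cos φ cos δ cos H = (-0.8625)(0.2521) + (0.5060)(0.9677)(1.0000) = 0.2722.
θ_z = arccos(0.2722) = 74.20°, so the elevation is 90° − 74.20° = 15.80°.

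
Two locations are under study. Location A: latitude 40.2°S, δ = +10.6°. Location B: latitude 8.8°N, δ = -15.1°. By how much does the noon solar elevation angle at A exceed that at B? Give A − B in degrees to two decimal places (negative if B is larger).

-26.90°

A: 90° − |-40.2 − (10.6)| = 39.20°.
B: 90° − |8.8 − (-15.1)| = 66.10°.
A − B = 39.20 − 66.10 = -26.90°.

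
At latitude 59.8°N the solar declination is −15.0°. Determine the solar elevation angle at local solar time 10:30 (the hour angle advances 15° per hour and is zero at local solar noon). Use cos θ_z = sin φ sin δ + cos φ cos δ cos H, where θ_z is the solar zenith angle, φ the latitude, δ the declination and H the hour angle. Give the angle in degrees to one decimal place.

13.0°

Hour angle H = 15° × (10.5 − 12) = -22.50°.
cos θ_z = sin φ sin δ + cos φ cos δ cos H = (0.8643)(-0.2588) + (0.5030)(0.9659)(0.9239) = 0.2252.
θ_z = arccos(0.2252) = 76.99°, so the elevation is 90° − 76.99° = 13.01°.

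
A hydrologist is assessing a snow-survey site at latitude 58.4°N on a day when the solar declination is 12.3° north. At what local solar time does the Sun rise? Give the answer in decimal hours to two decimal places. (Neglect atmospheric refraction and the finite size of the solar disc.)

4.62 h

The sunset hour angle satisfies cos H_s = −tan φ tan δ = -0.3544, giving H_s = 110.76°.
Sunrise is at 12 − H_s/15 = 12 − 7.384 = 4.616 h local solar time.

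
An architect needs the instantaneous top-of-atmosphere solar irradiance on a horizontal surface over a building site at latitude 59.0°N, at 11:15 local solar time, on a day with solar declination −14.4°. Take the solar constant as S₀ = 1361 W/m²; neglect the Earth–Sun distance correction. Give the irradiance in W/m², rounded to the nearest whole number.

Hour angle H = 15° × (11.25 − 12) = -11.25°.
With φ = 59.0°, δ = -14.4°, H = -11.25°: sin φ sin δ = -0.2132, cos φ cos δ cos H = 0.4893, so cos θ_z = 0.2761.
Top-of-atmosphere irradiance = S₀ cos θ_z = 1361 × 0.2761 = 375.77 W/m².

376 W/m²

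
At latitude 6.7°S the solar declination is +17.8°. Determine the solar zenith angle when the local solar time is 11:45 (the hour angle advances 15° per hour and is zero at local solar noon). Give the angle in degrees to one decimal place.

Hour angle H = 15° × (11.75 − 12) = -3.75°.
With φ = -6.7°, δ = 17.8°, H = -3.75°: sin φ sin δ = -0.0357, cos φ cos δ cos H = 0.9436, so cos θ_z = 0.9079.
θ_z = arccos(0.9079) = 24.78°.

24.8°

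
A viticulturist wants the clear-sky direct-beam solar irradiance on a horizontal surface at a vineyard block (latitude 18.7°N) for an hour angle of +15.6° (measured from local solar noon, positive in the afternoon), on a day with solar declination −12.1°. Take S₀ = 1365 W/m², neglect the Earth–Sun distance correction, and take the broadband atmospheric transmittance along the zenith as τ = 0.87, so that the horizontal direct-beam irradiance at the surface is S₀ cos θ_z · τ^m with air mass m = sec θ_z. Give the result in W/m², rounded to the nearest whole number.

951 W/m²

With φ = 18.7°, δ = -12.1°, H = 15.60°: sin φ sin δ = -0.0672, cos φ cos δ cos H = 0.8920, so cos θ_z = 0.8248.
Air mass m = 1/cos θ_z = 1/0.8248 = 1.212; τ^m = 0.87^1.212 = 0.8447.
Surface direct beam = 1365 × 0.8248 × 0.8447 = 951.01 W/m².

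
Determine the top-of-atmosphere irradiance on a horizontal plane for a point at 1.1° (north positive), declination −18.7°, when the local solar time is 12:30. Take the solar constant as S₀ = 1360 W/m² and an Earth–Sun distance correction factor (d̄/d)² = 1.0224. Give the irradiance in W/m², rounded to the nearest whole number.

1297 W/m²

Hour angle H = 15° × (12.5 − 12) = 7.50°.
cos θ_z = sin(1.1°) sin(-18.7°) + cos(1.1°) cos(-18.7°) cos(7.50°) = -0.0062 + 0.9389 = 0.9327.
Top-of-atmosphere irradiance = S₀ (d̄/d)² cos θ_z = 1360 × 1.0224 × 0.9327 = 1296.89 W/m².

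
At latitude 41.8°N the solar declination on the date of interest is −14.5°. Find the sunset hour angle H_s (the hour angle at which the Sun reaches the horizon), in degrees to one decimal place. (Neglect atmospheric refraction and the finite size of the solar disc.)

The sunset hour angle satisfies cos H_s = −tan φ tan δ = 0.2312, giving H_s = 76.63°.

76.6°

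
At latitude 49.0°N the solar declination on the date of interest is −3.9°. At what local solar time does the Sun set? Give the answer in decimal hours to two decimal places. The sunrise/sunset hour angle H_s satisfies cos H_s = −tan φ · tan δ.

17.70 h

−tan φ tan δ = −(1.1504)(-0.0682) = 0.0785; H_s = arccos(0.0785) = 85.50°.
Sunset is at 12 + H_s/15 = 12 + 5.700 = 17.700 h local solar time.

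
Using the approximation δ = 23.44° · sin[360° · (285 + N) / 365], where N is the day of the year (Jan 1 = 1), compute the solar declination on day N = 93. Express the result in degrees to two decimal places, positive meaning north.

+5.20°

360 × (285 + 93) / 365 = 372.822°; sin(372.822°) = 0.2219.
δ = 23.44 × 0.2219 = 5.201° ≈ +5.20°.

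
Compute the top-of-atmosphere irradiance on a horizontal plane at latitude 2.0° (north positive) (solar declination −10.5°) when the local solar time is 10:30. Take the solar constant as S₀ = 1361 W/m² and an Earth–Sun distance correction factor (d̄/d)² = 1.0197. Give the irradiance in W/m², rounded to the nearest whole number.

1251 W/m²

Hour angle H = 15° × (10.5 − 12) = -22.50°.
cos θ_z = sin φ sin δ + cos φ cos δ cos H = (0.0349)(-0.1822) + (0.9994)(0.9833)(0.9239) = 0.9016.
Top-of-atmosphere irradiance = S₀ (d̄/d)² cos θ_z = 1361 × 1.0197 × 0.9016 = 1251.25 W/m².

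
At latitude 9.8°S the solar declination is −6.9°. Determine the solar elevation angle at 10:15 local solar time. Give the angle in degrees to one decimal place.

Hour angle H = 15° × (10.25 − 12) = -26.25°.
cos θ_z = sin φ sin δ + cos φ cos δ cos H = (-0.1702)(-0.1201) + (0.9854)(0.9928)(0.8969) = 0.8979.
θ_z = arccos(0.8979) = 26.12°, so the elevation is 90° − 26.12° = 63.88°.

63.9°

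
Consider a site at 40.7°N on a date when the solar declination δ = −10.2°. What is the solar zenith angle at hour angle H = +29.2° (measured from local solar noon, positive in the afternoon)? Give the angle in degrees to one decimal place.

57.6°

cos θ_z = sin(40.7°) sin(-10.2°) + cos(40.7°) cos(-10.2°) cos(29.20°) = -0.1155 + 0.6513 = 0.5358.
θ_z = arccos(0.5358) = 57.60°.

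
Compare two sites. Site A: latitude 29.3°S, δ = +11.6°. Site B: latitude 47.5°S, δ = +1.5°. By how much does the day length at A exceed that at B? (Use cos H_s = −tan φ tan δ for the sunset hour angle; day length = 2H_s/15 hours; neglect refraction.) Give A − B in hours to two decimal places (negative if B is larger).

-0.66 h

A: H_s = arccos(−tan -29.3° · tan 11.6°) = 83.39°, so 2H_s/15 = 11.1187 h.
B: H_s = arccos(−tan -47.5° · tan 1.5°) = 88.36°, so 2H_s/15 = 11.7813 h.
A − B = 11.1187 − 11.7813 = -0.6626 h.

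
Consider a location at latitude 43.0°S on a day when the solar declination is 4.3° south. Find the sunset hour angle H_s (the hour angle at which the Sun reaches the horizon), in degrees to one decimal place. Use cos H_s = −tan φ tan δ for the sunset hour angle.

−tan φ tan δ = −(-0.9325)(-0.0752) = -0.0701; H_s = arccos(-0.0701) = 94.02°.

94.0°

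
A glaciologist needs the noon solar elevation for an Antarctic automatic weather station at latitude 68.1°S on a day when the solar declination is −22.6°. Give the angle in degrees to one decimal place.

At local solar noon the hour angle is zero, so the elevation is 90° − |φ − δ| = 90° − |-68.1° − (-22.6°)| = 90° − 45.5° = 44.5°.

44.5°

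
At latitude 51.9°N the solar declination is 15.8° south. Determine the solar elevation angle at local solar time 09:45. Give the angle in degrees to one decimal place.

16.2°

Hour angle H = 15° × (9.75 − 12) = -33.75°.
cos θ_z = sin φ sin δ + cos φ cos δ cos H = (0.7869)(-0.2723) + (0.6170)(0.9622)(0.8315) = 0.2794.
θ_z = arccos(0.2794) = 73.78°, so the elevation is 90° − 73.78° = 16.22°.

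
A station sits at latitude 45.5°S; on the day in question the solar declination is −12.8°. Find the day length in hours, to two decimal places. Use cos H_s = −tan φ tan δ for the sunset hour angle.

cos H_s = −tan(-45.5°) · tan(-12.8°) = -0.2312, so H_s = arccos(-0.2312) = 103.37°.
Day length = 2 H_s / 15° h⁻¹ = 206.74° / 15 = 13.783 h.

13.78 hours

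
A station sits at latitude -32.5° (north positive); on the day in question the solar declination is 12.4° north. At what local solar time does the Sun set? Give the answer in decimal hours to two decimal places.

17.46 h

cos H_s = −tan(-32.5°) · tan(12.4°) = 0.1401, so H_s = arccos(0.1401) = 81.95°.
Sunset is at 12 + H_s/15 = 12 + 5.463 = 17.463 h local solar time.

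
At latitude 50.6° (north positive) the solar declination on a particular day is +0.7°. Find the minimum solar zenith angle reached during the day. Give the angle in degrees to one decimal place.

49.9°

At local solar noon the hour angle is zero, so the zenith angle is |φ − δ| = |50.6° − (0.7°)| = 49.9°.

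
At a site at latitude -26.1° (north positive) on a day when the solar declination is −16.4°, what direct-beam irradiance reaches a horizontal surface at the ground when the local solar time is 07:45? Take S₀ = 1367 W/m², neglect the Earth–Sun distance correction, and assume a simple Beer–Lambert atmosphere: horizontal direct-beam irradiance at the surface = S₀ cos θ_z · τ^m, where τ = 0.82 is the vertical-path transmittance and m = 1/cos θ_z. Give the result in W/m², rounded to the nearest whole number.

466 W/m²

Hour angle H = 15° × (7.75 − 12) = -63.75°.
cos θ_z = sin(-26.1°) sin(-16.4°) + cos(-26.1°) cos(-16.4°) cos(-63.75°) = 0.1242 + 0.3810 = 0.5052.
Air mass m = 1/cos θ_z = 1/0.5052 = 1.979; τ^m = 0.82^1.979 = 0.6752.
Surface direct beam = 1367 × 0.5052 × 0.6752 = 466.30 W/m².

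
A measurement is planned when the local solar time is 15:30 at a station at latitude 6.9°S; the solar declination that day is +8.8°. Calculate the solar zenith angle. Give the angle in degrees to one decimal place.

Hour angle H = 15° × (15.5 − 12) = 52.50°.
With φ = -6.9°, δ = 8.8°, H = 52.50°: sin φ sin δ = -0.0184, cos φ cos δ cos H = 0.5972, so cos θ_z = 0.5788.
θ_z = arccos(0.5788) = 54.63°.

54.6°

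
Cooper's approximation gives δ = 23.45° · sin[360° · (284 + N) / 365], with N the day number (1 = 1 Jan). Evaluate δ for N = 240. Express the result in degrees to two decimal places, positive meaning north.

360 × (284 + 240) / 365 = 516.822°; sin(516.822°) = 0.3936.
δ = 23.45 × 0.3936 = 9.230° ≈ +9.23°.

+9.23°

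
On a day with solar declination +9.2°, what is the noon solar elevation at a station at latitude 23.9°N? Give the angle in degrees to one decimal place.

At local solar noon the hour angle is zero, so the elevation is 90° − |φ − δ| = 90° − |23.9° − (9.2°)| = 90° − 14.7° = 75.3°.

75.3°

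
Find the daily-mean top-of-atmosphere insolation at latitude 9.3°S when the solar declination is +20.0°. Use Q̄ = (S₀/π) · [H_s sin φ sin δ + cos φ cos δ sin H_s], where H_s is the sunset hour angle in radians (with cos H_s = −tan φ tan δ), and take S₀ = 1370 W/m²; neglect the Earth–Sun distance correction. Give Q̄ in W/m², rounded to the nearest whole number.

367 W/m²

cos H_s = −tan(-9.3°) · tan(20.0°) = 0.0596, so H_s = arccos(0.0596) = 86.58°. In radians, H_s = 1.5111.
H_s sin φ sin δ = 1.5111 × -0.1616 × 0.3420 = -0.0835.
cos φ cos δ sin H_s = 0.9869 × 0.9397 × 0.9982 = 0.9257.
Q̄ = (1370/π) × (-0.0835 + 0.9257) = 436.08 × 0.8422 = 367.27 W/m².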